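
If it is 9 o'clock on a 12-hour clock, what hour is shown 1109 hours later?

2

1109 mod 12 = 5 (since 92·12 = 1104).
9 + 5 → 2 on a 12-hour dial.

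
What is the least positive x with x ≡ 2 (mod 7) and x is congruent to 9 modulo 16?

9

x ≡ 2 (mod 7) gives x ∈ {2, 9}.
The first of these with x mod 16 = 9 is 9.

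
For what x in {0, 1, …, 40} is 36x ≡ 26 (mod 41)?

36⁻¹ ≡ 8 (mod 41) because 36·8 = 288 = 7·41 + 1.
Multiplying both sides by 8: x ≡ 8·26 = 208 ≡ 3 (mod 41).

3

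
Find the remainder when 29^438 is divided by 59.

By repeated squaring mod 59: 29^1≡29, 29^2≡15, 29^4≡48, 29^8≡3, 29^16≡9, 29^32≡22, 29^64≡12, 29^128≡26, 29^256≡27.
Since 438 = 2 + 4 + 16 + 32 + 128 + 256 in binary, 29^438 ≡ 15·48·9·22·26·27 ≡ 22 (mod 59).

22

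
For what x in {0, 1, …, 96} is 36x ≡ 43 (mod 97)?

47

The inverse of 36 mod 97 is 62 (since 36·62 = 2232 ≡ 1).
Multiplying both sides by 62: x ≡ 62·43 = 2666 ≡ 47 (mod 97).
Check: 36·47 = 1692 = 17·97 + 43.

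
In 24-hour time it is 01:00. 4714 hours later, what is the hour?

11

Dividing 4714 by 24 gives quotient 196 and remainder 10.
(1 + 10) mod 24 = 11.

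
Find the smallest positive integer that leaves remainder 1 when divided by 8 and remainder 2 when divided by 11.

57

x ≡ 1 (mod 8) gives x ∈ {1, 9, 17, 25, 33, 41, 49, 57}.
The first of these with x mod 11 = 2 is 57.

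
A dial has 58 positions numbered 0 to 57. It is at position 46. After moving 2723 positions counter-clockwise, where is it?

49

2723 mod 58 = 55 (since 46·58 = 2668).
(46 − 55) mod 58 = 49.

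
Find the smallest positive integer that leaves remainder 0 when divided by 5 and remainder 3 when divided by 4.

x ≡ 3 (mod 4) gives x ∈ {3, 7, 11, 15}.
The first of these with x mod 5 = 0 is 15.

15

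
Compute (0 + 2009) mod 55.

29

2009 = 36·55 + 29, so 2009 mod 55 = 29.
(0 + 29) mod 55 = 29.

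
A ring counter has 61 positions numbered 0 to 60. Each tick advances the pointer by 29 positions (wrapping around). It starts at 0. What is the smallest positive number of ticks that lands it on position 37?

16

29⁻¹ ≡ 40 (mod 61) because 29·40 = 1160 = 19·61 + 1.
So x ≡ 40·37 = 1480 ≡ 16 (mod 61).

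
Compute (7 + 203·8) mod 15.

11

203·8 = 1624.
1624 − 108·15 = 4, so 1624 ≡ 4 (mod 15).
(7 + 4) mod 15 = 11.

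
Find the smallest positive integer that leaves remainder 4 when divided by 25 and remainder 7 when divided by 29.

Since 29·19 ≡ 1 (mod 25), take x = 7 + 29·((4−7)·19 mod 25) = 7 + 29·18 = 529.
Check: 529 mod 25 = 4, 529 mod 29 = 7.

529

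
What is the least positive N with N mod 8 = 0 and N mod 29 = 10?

184

x ≡ 0 (mod 8) gives x ∈ {0, 8, 16, 24, 32, 40, 48, 56, …}.
The first of these with x mod 29 = 10 is 184.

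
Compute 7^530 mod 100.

By repeated squaring mod 100: 7^1≡7, 7^2≡49, 7^4≡1, 7^8≡1, 7^16≡1, 7^32≡1, 7^64≡1, 7^128≡1, 7^256≡1, 7^512≡1.
Since 530 = 2 + 16 + 512 in binary, 7^530 ≡ 49·1·1 ≡ 49 (mod 100).

49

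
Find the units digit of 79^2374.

1

Last digits of 9^n: 9, 1 (period 2).
2374 mod 2 = 0, so the last digit matches 9^2 = 1.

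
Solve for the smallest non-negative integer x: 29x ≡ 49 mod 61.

8

29⁻¹ ≡ 40 (mod 61) because 29·40 = 1160 = 19·61 + 1.
Multiplying both sides by 40: x ≡ 40·49 = 1960 ≡ 8 (mod 61).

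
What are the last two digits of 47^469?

67

Successive squares of 47 mod 100: 47^1≡47, 47^2≡9, 47^4≡81, 47^8≡61, 47^16≡21, 47^32≡41, 47^64≡81, 47^128≡61, 47^256≡21.
469 = 1 + 4 + 16 + 64 + 128 + 256, so 47^469 ≡ 47·81·21·81·61·21 ≡ 67 (mod 100).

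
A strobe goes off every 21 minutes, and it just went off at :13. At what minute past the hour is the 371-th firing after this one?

371·21 = 7791.
Dividing 7791 by 60 gives quotient 129 and remainder 51.
(13 + 51) mod 60 = 4.

4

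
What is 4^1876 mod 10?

Last digits of 4^n: 4, 6 (period 2).
1876 mod 2 = 0, so the last digit matches 4^2 = 6.

6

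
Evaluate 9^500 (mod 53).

Square-and-reduce mod 53: 9^1≡9, 9^2≡28, 9^4≡42, 9^8≡15, 9^16≡13, 9^32≡10, 9^64≡47, 9^128≡36, 9^256≡24.
500 = 4 + 16 + 32 + 64 + 128 + 256, so 9^500 ≡ 42·13·10·47·36·24 ≡ 10 (mod 53).

10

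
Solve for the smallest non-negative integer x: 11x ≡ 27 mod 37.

11⁻¹ ≡ 27 (mod 37) because 11·27 = 297 = 8·37 + 1.
Multiplying both sides by 27: x ≡ 27·27 = 729 ≡ 26 (mod 37).
Check: 11·26 = 286 = 7·37 + 27.

26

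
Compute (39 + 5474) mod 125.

5474 − 43·125 = 99, so 5474 ≡ 99 (mod 125).
(39 + 99) mod 125 = 13.

13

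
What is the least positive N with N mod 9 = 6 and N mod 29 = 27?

x ≡ 6 (mod 9) gives x ∈ {6, 15, 24, 33, 42, 51, 60, 69, …}.
The first of these with x mod 29 = 27 is 114.

114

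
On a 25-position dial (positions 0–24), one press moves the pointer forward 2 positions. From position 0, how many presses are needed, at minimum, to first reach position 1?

25 = 12·2 + 1
2 = 2·1 + 0
Back-substituting gives 2·13 ≡ 1 (mod 25).

13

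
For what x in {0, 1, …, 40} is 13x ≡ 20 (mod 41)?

11

The inverse of 13 mod 41 is 19 (since 13·19 = 247 ≡ 1).
So x ≡ 19·20 = 380 ≡ 11 (mod 41).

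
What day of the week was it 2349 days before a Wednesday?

Saturday

Dividing 2349 by 7 gives quotient 335 and remainder 4.
Wednesday − 4 days → Saturday.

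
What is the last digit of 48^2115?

2

Last digits of 8^n: 8, 4, 2, 6 (period 4).
2115 mod 4 = 3, so the last digit matches 8^3 = 2.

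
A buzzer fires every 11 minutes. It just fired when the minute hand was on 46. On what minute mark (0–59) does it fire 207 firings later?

43

207·11 = 2277.
2277 − 37·60 = 57, so 2277 ≡ 57 (mod 60).
(46 + 57) mod 60 = 43.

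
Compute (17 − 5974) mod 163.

5974 − 36·163 = 106, so 5974 ≡ 106 (mod 163).
(17 − 106) mod 163 = 74.

74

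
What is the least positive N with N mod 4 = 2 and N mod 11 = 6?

x ≡ 2 (mod 4) gives x ∈ {2, 6}.
The first of these with x mod 11 = 6 is 6.

6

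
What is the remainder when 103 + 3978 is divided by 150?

3978 = 26·150 + 78, so 3978 mod 150 = 78.
(103 + 78) mod 150 = 31.

31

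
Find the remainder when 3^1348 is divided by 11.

5

Successive squares of 3 mod 11: 3^1≡3, 3^2≡9, 3^4≡4, 3^8≡5, 3^16≡3, 3^32≡9, 3^64≡4, 3^128≡5, 3^256≡3, 3^512≡9, 3^1024≡4.
1348 = 4 + 64 + 256 + 1024, so 3^1348 ≡ 4·4·3·4 ≡ 5 (mod 11).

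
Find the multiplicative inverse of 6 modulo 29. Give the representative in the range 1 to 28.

5

6·5 = 30 = 1·29 + 1, so 6⁻¹ ≡ 5 (mod 29).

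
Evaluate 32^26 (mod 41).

Square-and-reduce mod 41: 32^1≡32, 32^2≡40, 32^4≡1, 32^8≡1, 32^16≡1.
Since 26 = 2 + 8 + 16 in binary, 32^26 ≡ 40·1·1 ≡ 40 (mod 41).

40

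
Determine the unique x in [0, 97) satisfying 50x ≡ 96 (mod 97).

64

The inverse of 50 mod 97 is 33 (since 50·33 = 1650 ≡ 1).
Multiplying both sides by 33: x ≡ 33·96 = 3168 ≡ 64 (mod 97).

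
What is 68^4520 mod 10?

6

Last digits of 8^n: 8, 4, 2, 6 (period 4).
4520 leaves remainder 0 on division by 4, so 68^4520 ends in 6.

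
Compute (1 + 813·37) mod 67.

813·37 = 30081.
30081 − 448·67 = 65, so 30081 ≡ 65 (mod 67).
(1 + 65) mod 67 = 66.

66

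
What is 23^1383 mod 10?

7

Powers of 3 mod 10 repeat with period 4: 3, 9, 7, 1.
1383 mod 4 = 3, so the last digit matches 3^3 = 7.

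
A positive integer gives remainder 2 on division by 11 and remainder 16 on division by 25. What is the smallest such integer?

266

Since 25·4 ≡ 1 (mod 11), take x = 16 + 25·((2−16)·4 mod 11) = 16 + 25·10 = 266.
Check: 266 mod 11 = 2, 266 mod 25 = 16.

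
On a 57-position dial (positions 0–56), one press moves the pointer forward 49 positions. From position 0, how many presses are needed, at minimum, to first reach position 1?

49·7 = 343 = 6·57 + 1, so 49⁻¹ ≡ 7 (mod 57).

7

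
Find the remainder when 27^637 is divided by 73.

By repeated squaring mod 73: 27^1≡27, 27^2≡72, 27^4≡1, 27^8≡1, 27^16≡1, 27^32≡1, 27^64≡1, 27^128≡1, 27^256≡1, 27^512≡1.
637 = 1 + 4 + 8 + 16 + 32 + 64 + 512, so 27^637 ≡ 27·1·1·1·1·1·1 ≡ 27 (mod 73).

27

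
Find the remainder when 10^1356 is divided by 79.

By repeated squaring mod 79: 10^1≡10, 10^2≡21, 10^4≡46, 10^8≡62, 10^16≡52, 10^32≡18, 10^64≡8, 10^128≡64, 10^256≡67, 10^512≡65, 10^1024≡38.
Since 1356 = 4 + 8 + 64 + 256 + 1024 in binary, 10^1356 ≡ 46·62·8·67·38 ≡ 46 (mod 79).

46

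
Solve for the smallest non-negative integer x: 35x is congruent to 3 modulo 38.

The inverse of 35 mod 38 is 25 (since 35·25 = 875 ≡ 1).
So x ≡ 25·3 = 75 ≡ 37 (mod 38).
Check: 35·37 = 1295 = 34·38 + 3.

37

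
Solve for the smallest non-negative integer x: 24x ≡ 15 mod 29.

24⁻¹ ≡ 23 (mod 29) because 24·23 = 552 = 19·29 + 1.
Multiplying both sides by 23: x ≡ 23·15 = 345 ≡ 26 (mod 29).

26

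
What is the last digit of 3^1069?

Powers of 3 mod 10 repeat with period 4: 3, 9, 7, 1.
1069 leaves remainder 1 on division by 4, so 3^1069 ends in 3.

3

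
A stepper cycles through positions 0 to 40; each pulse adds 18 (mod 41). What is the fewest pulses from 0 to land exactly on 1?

41 = 2·18 + 5
18 = 3·5 + 3
5 = 1·3 + 2
3 = 1·2 + 1
2 = 2·1 + 0
Back-substituting gives 18·16 ≡ 1 (mod 41).

16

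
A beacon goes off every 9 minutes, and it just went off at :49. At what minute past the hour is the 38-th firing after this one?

38·9 = 342.
342 mod 60 = 42 (since 5·60 = 300).
(49 + 42) mod 60 = 31.

31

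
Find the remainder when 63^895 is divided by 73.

Square-and-reduce mod 73: 63^1≡63, 63^2≡27, 63^4≡72, 63^8≡1, 63^16≡1, 63^32≡1, 63^64≡1, 63^128≡1, 63^256≡1, 63^512≡1.
895 = 1 + 2 + 4 + 8 + 16 + 32 + 64 + 256 + 512, so 63^895 ≡ 63·27·72·1·1·1·1·1·1 ≡ 51 (mod 73).

51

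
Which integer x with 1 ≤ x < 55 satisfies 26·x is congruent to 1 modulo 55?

36

26·36 = 936 = 17·55 + 1, so 26⁻¹ ≡ 36 (mod 55).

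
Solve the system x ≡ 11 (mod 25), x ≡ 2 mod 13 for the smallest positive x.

x ≡ 2 (mod 13) gives x ∈ {2, 15, 28, 41, 54, 67, 80, 93, …}.
The first of these with x mod 25 = 11 is 236.

236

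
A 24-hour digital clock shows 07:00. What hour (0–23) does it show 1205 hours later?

1205 = 50·24 + 5, so 1205 mod 24 = 5.
(7 + 5) mod 24 = 12.

12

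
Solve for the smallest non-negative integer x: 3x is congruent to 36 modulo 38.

3⁻¹ ≡ 13 (mod 38) because 3·13 = 39 = 1·38 + 1.
So x ≡ 13·36 = 468 ≡ 12 (mod 38).

12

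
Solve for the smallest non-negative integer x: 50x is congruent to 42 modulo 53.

The inverse of 50 mod 53 is 35 (since 50·35 = 1750 ≡ 1).
So x ≡ 35·42 = 1470 ≡ 39 (mod 53).

39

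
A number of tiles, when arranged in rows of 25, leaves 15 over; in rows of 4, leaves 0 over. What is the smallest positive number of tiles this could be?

Since 4·19 ≡ 1 (mod 25), take x = 0 + 4·((15−0)·19 mod 25) = 0 + 4·10 = 40.
Check: 40 mod 25 = 15, 40 mod 4 = 0.

40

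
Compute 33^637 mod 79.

78

Successive squares of 33 mod 79: 33^1≡33, 33^2≡62, 33^4≡52, 33^8≡18, 33^16≡8, 33^32≡64, 33^64≡67, 33^128≡65, 33^256≡38, 33^512≡22.
Since 637 = 1 + 4 + 8 + 16 + 32 + 64 + 512 in binary, 33^637 ≡ 33·52·18·8·64·67·22 ≡ 78 (mod 79).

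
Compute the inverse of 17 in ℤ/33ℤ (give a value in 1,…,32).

2

17·2 = 34 = 1·33 + 1, so 17⁻¹ ≡ 2 (mod 33).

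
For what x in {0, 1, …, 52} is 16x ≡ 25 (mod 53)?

16⁻¹ ≡ 10 (mod 53) because 16·10 = 160 = 3·53 + 1.
So x ≡ 10·25 = 250 ≡ 38 (mod 53).

38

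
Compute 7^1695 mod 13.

Successive squares of 7 mod 13: 7^1≡7, 7^2≡10, 7^4≡9, 7^8≡3, 7^16≡9, 7^32≡3, 7^64≡9, 7^128≡3, 7^256≡9, 7^512≡3, 7^1024≡9.
Since 1695 = 1 + 2 + 4 + 8 + 16 + 128 + 512 + 1024 in binary, 7^1695 ≡ 7·10·9·3·9·3·3·9 ≡ 5 (mod 13).

5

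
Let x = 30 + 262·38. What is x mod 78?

262·38 = 9956.
9956 mod 78 = 50 (since 127·78 = 9906).
(30 + 50) mod 78 = 2.

2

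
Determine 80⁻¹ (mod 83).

55

83 = 1·80 + 3
80 = 26·3 + 2
3 = 1·2 + 1
2 = 2·1 + 0
Back-substituting gives 80·55 ≡ 1 (mod 83).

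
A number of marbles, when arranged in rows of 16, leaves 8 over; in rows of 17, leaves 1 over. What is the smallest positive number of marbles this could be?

Since 17·1 ≡ 1 (mod 16), take x = 1 + 17·((8−1)·1 mod 16) = 1 + 17·7 = 120.
Check: 120 mod 16 = 8, 120 mod 17 = 1.

120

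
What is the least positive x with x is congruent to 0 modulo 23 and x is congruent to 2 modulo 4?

46

Since 4·6 ≡ 1 (mod 23), take x = 2 + 4·((0−2)·6 mod 23) = 2 + 4·11 = 46.
Check: 46 mod 23 = 0, 46 mod 4 = 2.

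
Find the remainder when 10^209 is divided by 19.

Successive squares of 10 mod 19: 10^1≡10, 10^2≡5, 10^4≡6, 10^8≡17, 10^16≡4, 10^32≡16, 10^64≡9, 10^128≡5.
209 = 1 + 16 + 64 + 128, so 10^209 ≡ 10·4·9·5 ≡ 14 (mod 19).

14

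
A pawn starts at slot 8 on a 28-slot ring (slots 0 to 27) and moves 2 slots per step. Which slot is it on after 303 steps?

26

303·2 = 606.
606 mod 28 = 18 (since 21·28 = 588).
(8 + 18) mod 28 = 26.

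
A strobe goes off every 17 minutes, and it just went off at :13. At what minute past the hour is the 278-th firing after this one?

278·17 = 4726.
Dividing 4726 by 60 gives quotient 78 and remainder 46.
(13 + 46) mod 60 = 59.

59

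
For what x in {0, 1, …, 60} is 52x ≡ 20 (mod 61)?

The inverse of 52 mod 61 is 27 (since 52·27 = 1404 ≡ 1).
So x ≡ 27·20 = 540 ≡ 52 (mod 61).

52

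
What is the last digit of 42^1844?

Powers of 2 mod 10 repeat with period 4: 2, 4, 8, 6.
1844 leaves remainder 0 on division by 4, so 42^1844 ends in 6.

6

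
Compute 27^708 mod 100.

Square-and-reduce mod 100: 27^1≡27, 27^2≡29, 27^4≡41, 27^8≡81, 27^16≡61, 27^32≡21, 27^64≡41, 27^128≡81, 27^256≡61, 27^512≡21.
Since 708 = 4 + 64 + 128 + 512 in binary, 27^708 ≡ 41·41·81·21 ≡ 81 (mod 100).

81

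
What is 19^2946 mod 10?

The units digit of 19^n cycles with period 2: 9, 1, …
2946 leaves remainder 0 on division by 2, so 19^2946 ends in 1.

1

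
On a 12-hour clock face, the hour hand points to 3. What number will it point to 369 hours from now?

12

369 − 30·12 = 9, so 369 ≡ 9 (mod 12).
3 + 9 → 12 on a 12-hour dial.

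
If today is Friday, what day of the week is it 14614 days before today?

Sunday

14614 = 2087·7 + 5, so 14614 mod 7 = 5.
Friday − 5 days → Sunday.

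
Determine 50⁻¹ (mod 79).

79 = 1·50 + 29
50 = 1·29 + 21
29 = 1·21 + 8
21 = 2·8 + 5
8 = 1·5 + 3
5 = 1·3 + 2
3 = 1·2 + 1
2 = 2·1 + 0
Back-substituting gives 50·49 ≡ 1 (mod 79).

49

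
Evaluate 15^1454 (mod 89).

42

Successive squares of 15 mod 89: 15^1≡15, 15^2≡47, 15^4≡73, 15^8≡78, 15^16≡32, 15^32≡45, 15^64≡67, 15^128≡39, 15^256≡8, 15^512≡64, 15^1024≡2.
Since 1454 = 2 + 4 + 8 + 32 + 128 + 256 + 1024 in binary, 15^1454 ≡ 47·73·78·45·39·8·2 ≡ 42 (mod 89).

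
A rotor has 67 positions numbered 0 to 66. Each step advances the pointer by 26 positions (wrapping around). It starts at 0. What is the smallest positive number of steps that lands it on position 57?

26⁻¹ ≡ 49 (mod 67) because 26·49 = 1274 = 19·67 + 1.
Multiplying both sides by 49: x ≡ 49·57 = 2793 ≡ 46 (mod 67).

46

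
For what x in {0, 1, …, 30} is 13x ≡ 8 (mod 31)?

3

13⁻¹ ≡ 12 (mod 31) because 13·12 = 156 = 5·31 + 1.
So x ≡ 12·8 = 96 ≡ 3 (mod 31).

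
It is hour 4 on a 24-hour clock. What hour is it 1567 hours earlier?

Dividing 1567 by 24 gives quotient 65 and remainder 7.
(4 − 7) mod 24 = 21.

21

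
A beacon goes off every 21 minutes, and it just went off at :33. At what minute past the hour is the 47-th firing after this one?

0

47·21 = 987.
987 = 16·60 + 27, so 987 mod 60 = 27.
(33 + 27) mod 60 = 0.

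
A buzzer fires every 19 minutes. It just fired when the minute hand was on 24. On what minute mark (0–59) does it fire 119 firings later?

119·19 = 2261.
2261 mod 60 = 41 (since 37·60 = 2220).
(24 + 41) mod 60 = 5.

5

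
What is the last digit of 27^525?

7

Powers of 7 mod 10 repeat with period 4: 7, 9, 3, 1.
525 mod 4 = 1, so the last digit matches 7^1 = 7.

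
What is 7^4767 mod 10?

3

Last digits of 7^n: 7, 9, 3, 1 (period 4).
4767 leaves remainder 3 on division by 4, so 7^4767 ends in 3.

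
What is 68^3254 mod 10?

4

Powers of 8 mod 10 repeat with period 4: 8, 4, 2, 6.
3254 leaves remainder 2 on division by 4, so 68^3254 ends in 4.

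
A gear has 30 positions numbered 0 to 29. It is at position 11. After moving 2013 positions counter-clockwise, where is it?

2013 − 67·30 = 3, so 2013 ≡ 3 (mod 30).
(11 − 3) mod 30 = 8.

8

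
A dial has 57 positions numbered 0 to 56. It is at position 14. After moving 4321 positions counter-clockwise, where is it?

4321 − 75·57 = 46, so 4321 ≡ 46 (mod 57).
(14 − 46) mod 57 = 25.

25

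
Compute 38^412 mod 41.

40

By repeated squaring mod 41: 38^1≡38, 38^2≡9, 38^4≡40, 38^8≡1, 38^16≡1, 38^32≡1, 38^64≡1, 38^128≡1, 38^256≡1.
412 = 4 + 8 + 16 + 128 + 256, so 38^412 ≡ 40·1·1·1·1 ≡ 40 (mod 41).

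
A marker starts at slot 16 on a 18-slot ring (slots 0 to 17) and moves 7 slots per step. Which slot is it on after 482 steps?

482·7 = 3374.
3374 mod 18 = 8 (since 187·18 = 3366).
(16 + 8) mod 18 = 6.

6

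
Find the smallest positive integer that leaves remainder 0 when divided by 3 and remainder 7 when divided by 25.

57

x ≡ 0 (mod 3) gives x ∈ {0, 3, 6, 9, 12, 15, 18, 21, …}.
The first of these with x mod 25 = 7 is 57.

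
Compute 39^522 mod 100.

21

Square-and-reduce mod 100: 39^1≡39, 39^2≡21, 39^4≡41, 39^8≡81, 39^16≡61, 39^32≡21, 39^64≡41, 39^128≡81, 39^256≡61, 39^512≡21.
Since 522 = 2 + 8 + 512 in binary, 39^522 ≡ 21·81·21 ≡ 21 (mod 100).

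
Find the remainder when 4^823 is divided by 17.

By repeated squaring mod 17: 4^1≡4, 4^2≡16, 4^4≡1, 4^8≡1, 4^16≡1, 4^32≡1, 4^64≡1, 4^128≡1, 4^256≡1, 4^512≡1.
Since 823 = 1 + 2 + 4 + 16 + 32 + 256 + 512 in binary, 4^823 ≡ 4·16·1·1·1·1·1 ≡ 13 (mod 17).

13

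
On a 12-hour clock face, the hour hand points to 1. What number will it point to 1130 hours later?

3

Dividing 1130 by 12 gives quotient 94 and remainder 2.
1 + 2 → 3 on a 12-hour dial.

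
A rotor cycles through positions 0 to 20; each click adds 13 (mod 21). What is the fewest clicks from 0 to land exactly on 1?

13

21 = 1·13 + 8
13 = 1·8 + 5
8 = 1·5 + 3
5 = 1·3 + 2
3 = 1·2 + 1
2 = 2·1 + 0
Back-substituting gives 13·13 ≡ 1 (mod 21).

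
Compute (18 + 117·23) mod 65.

117·23 = 2691.
2691 − 41·65 = 26, so 2691 ≡ 26 (mod 65).
(18 + 26) mod 65 = 44.

44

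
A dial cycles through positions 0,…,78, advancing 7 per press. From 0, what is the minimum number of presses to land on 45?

29

7⁻¹ ≡ 34 (mod 79) because 7·34 = 238 = 3·79 + 1.
So x ≡ 34·45 = 1530 ≡ 29 (mod 79).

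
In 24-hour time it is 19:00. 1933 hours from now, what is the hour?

1933 mod 24 = 13 (since 80·24 = 1920).
(19 + 13) mod 24 = 8.

8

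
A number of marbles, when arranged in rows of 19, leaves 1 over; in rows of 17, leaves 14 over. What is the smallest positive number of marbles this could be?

286

Since 17·9 ≡ 1 (mod 19), take x = 14 + 17·((1−14)·9 mod 19) = 14 + 17·16 = 286.
Check: 286 mod 19 = 1, 286 mod 17 = 14.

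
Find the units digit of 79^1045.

9

Powers of 9 mod 10 repeat with period 2: 9, 1.
1045 mod 2 = 1, so the last digit matches 9^1 = 9.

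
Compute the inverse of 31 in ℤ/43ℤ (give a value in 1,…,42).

25

31·25 = 775 = 18·43 + 1, so 31⁻¹ ≡ 25 (mod 43).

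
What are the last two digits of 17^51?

33

By repeated squaring mod 100: 17^1≡17, 17^2≡89, 17^4≡21, 17^8≡41, 17^16≡81, 17^32≡61.
51 = 1 + 2 + 16 + 32, so 17^51 ≡ 17·89·81·61 ≡ 33 (mod 100).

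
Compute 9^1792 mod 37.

Successive squares of 9 mod 37: 9^1≡9, 9^2≡7, 9^4≡12, 9^8≡33, 9^16≡16, 9^32≡34, 9^64≡9, 9^128≡7, 9^256≡12, 9^512≡33, 9^1024≡16.
1792 = 256 + 512 + 1024, so 9^1792 ≡ 12·33·16 ≡ 9 (mod 37).

9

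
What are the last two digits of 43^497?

Square-and-reduce mod 100: 43^1≡43, 43^2≡49, 43^4≡1, 43^8≡1, 43^16≡1, 43^32≡1, 43^64≡1, 43^128≡1, 43^256≡1.
Since 497 = 1 + 16 + 32 + 64 + 128 + 256 in binary, 43^497 ≡ 43·1·1·1·1·1 ≡ 43 (mod 100).

43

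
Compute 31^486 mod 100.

Successive squares of 31 mod 100: 31^1≡31, 31^2≡61, 31^4≡21, 31^8≡41, 31^16≡81, 31^32≡61, 31^64≡21, 31^128≡41, 31^256≡81.
Since 486 = 2 + 4 + 32 + 64 + 128 + 256 in binary, 31^486 ≡ 61·21·61·21·41·81 ≡ 81 (mod 100).

81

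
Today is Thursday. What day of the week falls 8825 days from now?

8825 = 1260·7 + 5, so 8825 mod 7 = 5.
Thursday + 5 days → Tuesday.

Tuesday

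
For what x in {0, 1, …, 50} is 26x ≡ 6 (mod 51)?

The inverse of 26 mod 51 is 2 (since 26·2 = 52 ≡ 1).
So x ≡ 2·6 = 12 ≡ 12 (mod 51).
Check: 26·12 = 312 = 6·51 + 6.

12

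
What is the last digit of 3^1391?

Powers of 3 mod 10 repeat with period 4: 3, 9, 7, 1.
1391 mod 4 = 3, so the last digit matches 3^3 = 7.

7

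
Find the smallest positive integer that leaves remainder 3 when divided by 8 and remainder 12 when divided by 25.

x ≡ 3 (mod 8) gives x ∈ {3, 11, 19, 27, 35, 43, 51, 59, …}.
The first of these with x mod 25 = 12 is 187.

187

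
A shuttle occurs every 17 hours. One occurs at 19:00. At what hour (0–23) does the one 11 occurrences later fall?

11·17 = 187.
187 mod 24 = 19 (since 7·24 = 168).
(19 + 19) mod 24 = 14.

14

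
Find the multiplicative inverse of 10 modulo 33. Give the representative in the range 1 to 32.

10

33 = 3·10 + 3
10 = 3·3 + 1
3 = 3·1 + 0
Back-substituting gives 10·10 ≡ 1 (mod 33).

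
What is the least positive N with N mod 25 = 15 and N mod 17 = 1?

x ≡ 1 (mod 17) gives x ∈ {1, 18, 35, 52, 69, 86, 103, 120, …}.
The first of these with x mod 25 = 15 is 290.

290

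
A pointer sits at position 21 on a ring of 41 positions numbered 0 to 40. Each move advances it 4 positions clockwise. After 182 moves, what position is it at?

182·4 = 728.
728 − 17·41 = 31, so 728 ≡ 31 (mod 41).
(21 + 31) mod 41 = 11.

11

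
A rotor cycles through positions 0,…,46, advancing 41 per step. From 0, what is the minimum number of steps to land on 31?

34

The inverse of 41 mod 47 is 39 (since 41·39 = 1599 ≡ 1).
So x ≡ 39·31 = 1209 ≡ 34 (mod 47).
Check: 41·34 = 1394 = 29·47 + 31.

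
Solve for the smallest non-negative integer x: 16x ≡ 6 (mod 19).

16⁻¹ ≡ 6 (mod 19) because 16·6 = 96 = 5·19 + 1.
So x ≡ 6·6 = 36 ≡ 17 (mod 19).
Check: 16·17 = 272 = 14·19 + 6.

17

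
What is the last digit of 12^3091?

8

The units digit of 12^n cycles with period 4: 2, 4, 8, 6, …
3091 leaves remainder 3 on division by 4, so 12^3091 ends in 8.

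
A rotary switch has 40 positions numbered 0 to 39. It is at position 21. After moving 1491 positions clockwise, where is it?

1491 = 37·40 + 11, so 1491 mod 40 = 11.
(21 + 11) mod 40 = 32.

32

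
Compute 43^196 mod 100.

1

Square-and-reduce mod 100: 43^1≡43, 43^2≡49, 43^4≡1, 43^8≡1, 43^16≡1, 43^32≡1, 43^64≡1, 43^128≡1.
196 = 4 + 64 + 128, so 43^196 ≡ 1·1·1 ≡ 1 (mod 100).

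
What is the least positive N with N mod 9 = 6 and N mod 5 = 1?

x ≡ 1 (mod 5) gives x ∈ {1, 6}.
The first of these with x mod 9 = 6 is 6.

6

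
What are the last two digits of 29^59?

Square-and-reduce mod 100: 29^1≡29, 29^2≡41, 29^4≡81, 29^8≡61, 29^16≡21, 29^32≡41.
Since 59 = 1 + 2 + 8 + 16 + 32 in binary, 29^59 ≡ 29·41·61·21·41 ≡ 69 (mod 100).

69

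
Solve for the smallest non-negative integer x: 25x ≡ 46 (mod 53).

The inverse of 25 mod 53 is 17 (since 25·17 = 425 ≡ 1).
So x ≡ 17·46 = 782 ≡ 40 (mod 53).

40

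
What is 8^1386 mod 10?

4

The units digit of 8^n cycles with period 4: 8, 4, 2, 6, …
1386 leaves remainder 2 on division by 4, so 8^1386 ends in 4.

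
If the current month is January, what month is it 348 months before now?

348 − 29·12 = 0, so 348 ≡ 0 (mod 12).
January − 0 months → January.

January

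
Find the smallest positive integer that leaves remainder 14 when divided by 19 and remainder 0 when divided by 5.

90

x ≡ 0 (mod 5) gives x ∈ {0, 5, 10, 15, 20, 25, 30, 35, …}.
The first of these with x mod 19 = 14 is 90.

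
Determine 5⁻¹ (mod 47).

5·19 = 95 = 2·47 + 1, so 5⁻¹ ≡ 19 (mod 47).

19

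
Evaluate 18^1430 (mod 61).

Square-and-reduce mod 61: 18^1≡18, 18^2≡19, 18^4≡56, 18^8≡25, 18^16≡15, 18^32≡42, 18^64≡56, 18^128≡25, 18^256≡15, 18^512≡42, 18^1024≡56.
1430 = 2 + 4 + 16 + 128 + 256 + 1024, so 18^1430 ≡ 19·56·15·25·15·56 ≡ 14 (mod 61).

14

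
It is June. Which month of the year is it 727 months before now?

November

727 − 60·12 = 7, so 727 ≡ 7 (mod 12).
June − 7 months → November.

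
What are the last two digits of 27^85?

07

Square-and-reduce mod 100: 27^1≡27, 27^2≡29, 27^4≡41, 27^8≡81, 27^16≡61, 27^32≡21, 27^64≡41.
85 = 1 + 4 + 16 + 64, so 27^85 ≡ 27·41·61·41 ≡ 7 (mod 100).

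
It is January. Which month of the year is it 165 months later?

Dividing 165 by 12 gives quotient 13 and remainder 9.
January + 9 months → October.

October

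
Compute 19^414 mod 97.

Square-and-reduce mod 97: 19^1≡19, 19^2≡70, 19^4≡50, 19^8≡75, 19^16≡96, 19^32≡1, 19^64≡1, 19^128≡1, 19^256≡1.
Since 414 = 2 + 4 + 8 + 16 + 128 + 256 in binary, 19^414 ≡ 70·50·75·96·1·1 ≡ 79 (mod 97).

79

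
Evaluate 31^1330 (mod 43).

6

Successive squares of 31 mod 43: 31^1≡31, 31^2≡15, 31^4≡10, 31^8≡14, 31^16≡24, 31^32≡17, 31^64≡31, 31^128≡15, 31^256≡10, 31^512≡14, 31^1024≡24.
1330 = 2 + 16 + 32 + 256 + 1024, so 31^1330 ≡ 15·24·17·10·24 ≡ 6 (mod 43).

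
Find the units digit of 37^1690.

9

Powers of 7 mod 10 repeat with period 4: 7, 9, 3, 1.
1690 leaves remainder 2 on division by 4, so 37^1690 ends in 9.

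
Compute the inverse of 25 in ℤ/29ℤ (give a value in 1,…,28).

25·7 = 175 = 6·29 + 1, so 25⁻¹ ≡ 7 (mod 29).

7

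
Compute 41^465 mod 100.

Successive squares of 41 mod 100: 41^1≡41, 41^2≡81, 41^4≡61, 41^8≡21, 41^16≡41, 41^32≡81, 41^64≡61, 41^128≡21, 41^256≡41.
Since 465 = 1 + 16 + 64 + 128 + 256 in binary, 41^465 ≡ 41·41·61·21·41 ≡ 1 (mod 100).

1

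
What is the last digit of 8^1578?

4

Last digits of 8^n: 8, 4, 2, 6 (period 4).
1578 leaves remainder 2 on division by 4, so 8^1578 ends in 4.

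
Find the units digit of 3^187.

7

The units digit of 3^n cycles with period 4: 3, 9, 7, 1, …
187 leaves remainder 3 on division by 4, so 3^187 ends in 7.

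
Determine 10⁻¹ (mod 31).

31 = 3·10 + 1
10 = 10·1 + 0
Back-substituting gives 10·28 ≡ 1 (mod 31).

28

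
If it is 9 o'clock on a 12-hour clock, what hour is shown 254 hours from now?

Dividing 254 by 12 gives quotient 21 and remainder 2.
9 + 2 → 11 on a 12-hour dial.

11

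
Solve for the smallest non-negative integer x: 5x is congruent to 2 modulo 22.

5⁻¹ ≡ 9 (mod 22) because 5·9 = 45 = 2·22 + 1.
Multiplying both sides by 9: x ≡ 9·2 = 18 ≡ 18 (mod 22).
Check: 5·18 = 90 = 4·22 + 2.

18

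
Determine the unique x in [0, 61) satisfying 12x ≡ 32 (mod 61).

23

The inverse of 12 mod 61 is 56 (since 12·56 = 672 ≡ 1).
So x ≡ 56·32 = 1792 ≡ 23 (mod 61).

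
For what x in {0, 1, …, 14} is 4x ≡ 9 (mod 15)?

6

4⁻¹ ≡ 4 (mod 15) because 4·4 = 16 = 1·15 + 1.
So x ≡ 4·9 = 36 ≡ 6 (mod 15).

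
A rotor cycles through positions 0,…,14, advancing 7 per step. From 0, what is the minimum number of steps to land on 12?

The inverse of 7 mod 15 is 13 (since 7·13 = 91 ≡ 1).
So x ≡ 13·12 = 156 ≡ 6 (mod 15).
Check: 7·6 = 42 = 2·15 + 12.

6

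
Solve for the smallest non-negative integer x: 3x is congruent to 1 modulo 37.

The inverse of 3 mod 37 is 25 (since 3·25 = 75 ≡ 1).
Multiplying both sides by 25: x ≡ 25·1 = 25 ≡ 25 (mod 37).
Check: 3·25 = 75 = 2·37 + 1.

25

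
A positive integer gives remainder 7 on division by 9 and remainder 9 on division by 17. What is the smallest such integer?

43

Since 17·8 ≡ 1 (mod 9), take x = 9 + 17·((7−9)·8 mod 9) = 9 + 17·2 = 43.
Check: 43 mod 9 = 7, 43 mod 17 = 9.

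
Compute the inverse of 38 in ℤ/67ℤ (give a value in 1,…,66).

30

38·30 = 1140 = 17·67 + 1, so 38⁻¹ ≡ 30 (mod 67).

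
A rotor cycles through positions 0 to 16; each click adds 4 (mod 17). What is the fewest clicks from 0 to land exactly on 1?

4·13 = 52 = 3·17 + 1, so 4⁻¹ ≡ 13 (mod 17).

13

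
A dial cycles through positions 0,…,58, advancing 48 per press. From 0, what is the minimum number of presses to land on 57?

48⁻¹ ≡ 16 (mod 59) because 48·16 = 768 = 13·59 + 1.
Multiplying both sides by 16: x ≡ 16·57 = 912 ≡ 27 (mod 59).

27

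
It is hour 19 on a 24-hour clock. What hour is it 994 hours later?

5

Dividing 994 by 24 gives quotient 41 and remainder 10.
(19 + 10) mod 24 = 5.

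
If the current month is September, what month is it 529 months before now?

August

529 − 44·12 = 1, so 529 ≡ 1 (mod 12).
September − 1 month → August.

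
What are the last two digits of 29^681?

By repeated squaring mod 100: 29^1≡29, 29^2≡41, 29^4≡81, 29^8≡61, 29^16≡21, 29^32≡41, 29^64≡81, 29^128≡61, 29^256≡21, 29^512≡41.
Since 681 = 1 + 8 + 32 + 128 + 512 in binary, 29^681 ≡ 29·61·41·61·41 ≡ 29 (mod 100).

29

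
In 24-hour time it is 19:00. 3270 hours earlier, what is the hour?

13

3270 − 136·24 = 6, so 3270 ≡ 6 (mod 24).
(19 − 6) mod 24 = 13.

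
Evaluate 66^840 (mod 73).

1

Successive squares of 66 mod 73: 66^1≡66, 66^2≡49, 66^4≡65, 66^8≡64, 66^16≡8, 66^32≡64, 66^64≡8, 66^128≡64, 66^256≡8, 66^512≡64.
840 = 8 + 64 + 256 + 512, so 66^840 ≡ 64·8·8·64 ≡ 1 (mod 73).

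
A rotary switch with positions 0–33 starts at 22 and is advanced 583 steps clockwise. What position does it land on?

583 = 17·34 + 5, so 583 mod 34 = 5.
(22 + 5) mod 34 = 27.

27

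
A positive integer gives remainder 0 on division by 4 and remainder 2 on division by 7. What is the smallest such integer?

16

Since 7·3 ≡ 1 (mod 4), take x = 2 + 7·((0−2)·3 mod 4) = 2 + 7·2 = 16.
Check: 16 mod 4 = 0, 16 mod 7 = 2.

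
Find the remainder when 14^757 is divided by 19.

Successive squares of 14 mod 19: 14^1≡14, 14^2≡6, 14^4≡17, 14^8≡4, 14^16≡16, 14^32≡9, 14^64≡5, 14^128≡6, 14^256≡17, 14^512≡4.
Since 757 = 1 + 4 + 16 + 32 + 64 + 128 + 512 in binary, 14^757 ≡ 14·17·16·9·5·6·4 ≡ 14 (mod 19).

14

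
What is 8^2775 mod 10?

2

Powers of 8 mod 10 repeat with period 4: 8, 4, 2, 6.
2775 leaves remainder 3 on division by 4, so 8^2775 ends in 2.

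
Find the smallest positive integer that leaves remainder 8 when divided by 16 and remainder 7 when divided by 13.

Since 13·5 ≡ 1 (mod 16), take x = 7 + 13·((8−7)·5 mod 16) = 7 + 13·5 = 72.
Check: 72 mod 16 = 8, 72 mod 13 = 7.

72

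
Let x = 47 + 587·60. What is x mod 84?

71

587·60 = 35220.
35220 mod 84 = 24 (since 419·84 = 35196).
(47 + 24) mod 84 = 71.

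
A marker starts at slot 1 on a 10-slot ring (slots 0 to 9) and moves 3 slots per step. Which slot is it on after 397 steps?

2

397·3 = 1191.
1191 mod 10 = 1 (since 119·10 = 1190).
(1 + 1) mod 10 = 2.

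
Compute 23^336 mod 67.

59

Square-and-reduce mod 67: 23^1≡23, 23^2≡60, 23^4≡49, 23^8≡56, 23^16≡54, 23^32≡35, 23^64≡19, 23^128≡26, 23^256≡6.
Since 336 = 16 + 64 + 256 in binary, 23^336 ≡ 54·19·6 ≡ 59 (mod 67).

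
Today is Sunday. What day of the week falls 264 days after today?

Friday

264 − 37·7 = 5, so 264 ≡ 5 (mod 7).
Sunday + 5 days → Friday.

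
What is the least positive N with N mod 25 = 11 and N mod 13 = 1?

261

x ≡ 1 (mod 13) gives x ∈ {1, 14, 27, 40, 53, 66, 79, 92, …}.
The first of these with x mod 25 = 11 is 261.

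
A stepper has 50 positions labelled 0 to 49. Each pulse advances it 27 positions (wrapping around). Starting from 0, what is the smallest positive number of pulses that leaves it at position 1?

13

50 = 1·27 + 23
27 = 1·23 + 4
23 = 5·4 + 3
4 = 1·3 + 1
3 = 3·1 + 0
Back-substituting gives 27·13 ≡ 1 (mod 50).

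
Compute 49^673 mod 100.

49

Successive squares of 49 mod 100: 49^1≡49, 49^2≡1, 49^4≡1, 49^8≡1, 49^16≡1, 49^32≡1, 49^64≡1, 49^128≡1, 49^256≡1, 49^512≡1.
Since 673 = 1 + 32 + 128 + 512 in binary, 49^673 ≡ 49·1·1·1 ≡ 49 (mod 100).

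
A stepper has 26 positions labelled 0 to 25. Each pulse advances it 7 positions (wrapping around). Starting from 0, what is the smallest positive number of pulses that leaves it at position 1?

7·15 = 105 = 4·26 + 1, so 7⁻¹ ≡ 15 (mod 26).

15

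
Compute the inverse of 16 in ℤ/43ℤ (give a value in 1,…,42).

35

16·35 = 560 = 13·43 + 1, so 16⁻¹ ≡ 35 (mod 43).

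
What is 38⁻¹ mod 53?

7

38·7 = 266 = 5·53 + 1, so 38⁻¹ ≡ 7 (mod 53).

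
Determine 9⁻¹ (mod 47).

9·21 = 189 = 4·47 + 1, so 9⁻¹ ≡ 21 (mod 47).

21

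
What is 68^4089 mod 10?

8

The units digit of 68^n cycles with period 4: 8, 4, 2, 6, …
4089 mod 4 = 1, so the last digit matches 8^1 = 8.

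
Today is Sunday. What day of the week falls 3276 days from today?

Sunday

Dividing 3276 by 7 gives quotient 468 and remainder 0.
Sunday + 0 days → Sunday.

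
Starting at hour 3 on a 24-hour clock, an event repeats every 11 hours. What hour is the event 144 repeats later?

144·11 = 1584.
1584 = 66·24 + 0, so 1584 mod 24 = 0.
(3 + 0) mod 24 = 3.

3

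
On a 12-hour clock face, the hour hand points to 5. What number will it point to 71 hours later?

71 − 5·12 = 11, so 71 ≡ 11 (mod 12).
5 + 11 → 4 on a 12-hour dial.

4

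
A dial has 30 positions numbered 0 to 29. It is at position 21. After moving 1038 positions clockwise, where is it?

1038 = 34·30 + 18, so 1038 mod 30 = 18.
(21 + 18) mod 30 = 9.

9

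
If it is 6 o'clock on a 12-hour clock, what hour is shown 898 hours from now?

898 = 74·12 + 10, so 898 mod 12 = 10.
6 + 10 → 4 on a 12-hour dial.

4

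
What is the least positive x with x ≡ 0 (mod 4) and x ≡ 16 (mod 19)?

16

Since 19·3 ≡ 1 (mod 4), take x = 16 + 19·((0−16)·3 mod 4) = 16 + 19·0 = 16.
Check: 16 mod 4 = 0, 16 mod 19 = 16.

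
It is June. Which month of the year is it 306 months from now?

December

306 = 25·12 + 6, so 306 mod 12 = 6.
June + 6 months → December.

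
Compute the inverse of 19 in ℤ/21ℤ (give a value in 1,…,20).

19·10 = 190 = 9·21 + 1, so 19⁻¹ ≡ 10 (mod 21).

10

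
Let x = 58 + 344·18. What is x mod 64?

344·18 = 6192.
6192 = 96·64 + 48, so 6192 mod 64 = 48.
(58 + 48) mod 64 = 42.

42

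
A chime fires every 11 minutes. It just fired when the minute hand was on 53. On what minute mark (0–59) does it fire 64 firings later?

37

64·11 = 704.
704 = 11·60 + 44, so 704 mod 60 = 44.
(53 + 44) mod 60 = 37.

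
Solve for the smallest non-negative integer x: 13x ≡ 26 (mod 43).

The inverse of 13 mod 43 is 10 (since 13·10 = 130 ≡ 1).
Multiplying both sides by 10: x ≡ 10·26 = 260 ≡ 2 (mod 43).

2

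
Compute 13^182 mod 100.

Square-and-reduce mod 100: 13^1≡13, 13^2≡69, 13^4≡61, 13^8≡21, 13^16≡41, 13^32≡81, 13^64≡61, 13^128≡21.
182 = 2 + 4 + 16 + 32 + 128, so 13^182 ≡ 69·61·41·81·21 ≡ 69 (mod 100).

69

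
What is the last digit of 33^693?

3

Powers of 3 mod 10 repeat with period 4: 3, 9, 7, 1.
693 mod 4 = 1, so the last digit matches 3^1 = 3.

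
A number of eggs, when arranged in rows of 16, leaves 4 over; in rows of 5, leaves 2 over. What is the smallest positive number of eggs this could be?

52

x ≡ 2 (mod 5) gives x ∈ {2, 7, 12, 17, 22, 27, 32, 37, …}.
The first of these with x mod 16 = 4 is 52.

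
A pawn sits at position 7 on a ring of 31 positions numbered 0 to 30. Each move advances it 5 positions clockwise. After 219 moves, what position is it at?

219·5 = 1095.
1095 mod 31 = 10 (since 35·31 = 1085).
(7 + 10) mod 31 = 17.

17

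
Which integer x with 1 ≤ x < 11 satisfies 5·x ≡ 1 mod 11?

5·9 = 45 = 4·11 + 1, so 5⁻¹ ≡ 9 (mod 11).

9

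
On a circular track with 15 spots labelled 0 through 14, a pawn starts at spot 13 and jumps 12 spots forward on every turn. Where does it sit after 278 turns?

278·12 = 3336.
3336 mod 15 = 6 (since 222·15 = 3330).
(13 + 6) mod 15 = 4.

4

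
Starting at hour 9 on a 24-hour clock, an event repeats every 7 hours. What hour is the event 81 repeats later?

81·7 = 567.
567 = 23·24 + 15, so 567 mod 24 = 15.
(9 + 15) mod 24 = 0.

0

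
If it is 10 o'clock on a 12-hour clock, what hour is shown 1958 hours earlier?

8

1958 = 163·12 + 2, so 1958 mod 12 = 2.
10 − 2 → 8 on a 12-hour dial.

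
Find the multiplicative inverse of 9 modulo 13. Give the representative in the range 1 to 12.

13 = 1·9 + 4
9 = 2·4 + 1
4 = 4·1 + 0
Back-substituting gives 9·3 ≡ 1 (mod 13).

3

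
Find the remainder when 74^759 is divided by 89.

77

By repeated squaring mod 89: 74^1≡74, 74^2≡47, 74^4≡73, 74^8≡78, 74^16≡32, 74^32≡45, 74^64≡67, 74^128≡39, 74^256≡8, 74^512≡64.
Since 759 = 1 + 2 + 4 + 16 + 32 + 64 + 128 + 512 in binary, 74^759 ≡ 74·47·73·32·45·67·39·64 ≡ 77 (mod 89).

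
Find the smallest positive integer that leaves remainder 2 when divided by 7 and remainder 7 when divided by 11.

51

x ≡ 2 (mod 7) gives x ∈ {2, 9, 16, 23, 30, 37, 44, 51}.
The first of these with x mod 11 = 7 is 51.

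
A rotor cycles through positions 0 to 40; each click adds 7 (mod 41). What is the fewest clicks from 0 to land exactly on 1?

6

7·6 = 42 = 1·41 + 1, so 7⁻¹ ≡ 6 (mod 41).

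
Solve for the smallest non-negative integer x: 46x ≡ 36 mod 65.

46

The inverse of 46 mod 65 is 41 (since 46·41 = 1886 ≡ 1).
Multiplying both sides by 41: x ≡ 41·36 = 1476 ≡ 46 (mod 65).
Check: 46·46 = 2116 = 32·65 + 36.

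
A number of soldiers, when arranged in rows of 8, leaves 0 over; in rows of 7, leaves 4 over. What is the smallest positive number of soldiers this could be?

32

x ≡ 4 (mod 7) gives x ∈ {4, 11, 18, 25, 32}.
The first of these with x mod 8 = 0 is 32.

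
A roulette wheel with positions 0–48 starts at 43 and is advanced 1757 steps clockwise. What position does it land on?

36

Dividing 1757 by 49 gives quotient 35 and remainder 42.
(43 + 42) mod 49 = 36.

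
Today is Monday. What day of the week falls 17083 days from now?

17083 − 2440·7 = 3, so 17083 ≡ 3 (mod 7).
Monday + 3 days → Thursday.

Thursday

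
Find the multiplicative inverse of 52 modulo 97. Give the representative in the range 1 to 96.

52·28 = 1456 = 15·97 + 1, so 52⁻¹ ≡ 28 (mod 97).

28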